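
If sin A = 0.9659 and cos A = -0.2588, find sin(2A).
sin(2A) = 2 sin A cos A = -0.4999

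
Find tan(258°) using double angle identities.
tan(258°) = 2 tan 129° / (1 - tan²129°) = 4.705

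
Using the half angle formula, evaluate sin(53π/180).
sin(53π/180) = √((1 - cos 53π/90)/2) = 0.7986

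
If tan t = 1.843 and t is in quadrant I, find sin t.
sin t = 0.879 (using tan²t + 1 = sec²t)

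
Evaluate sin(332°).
sin(332°) = -0.4695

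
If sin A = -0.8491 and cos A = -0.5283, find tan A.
tan A = sin A / cos A = 1.607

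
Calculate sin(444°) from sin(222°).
sin(444°) = 2 sin 222° cos 222° = 0.9945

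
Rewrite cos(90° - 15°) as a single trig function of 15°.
cos(90° - 15°) = sin(15°)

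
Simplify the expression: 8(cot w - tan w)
8(cot w - tan w) = 8(2 cot(2w)) (using Double angle)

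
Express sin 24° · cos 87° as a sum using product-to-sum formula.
sin 24° cos 87° = (1/2)[sin(24°+87°) + sin(24°-87°)]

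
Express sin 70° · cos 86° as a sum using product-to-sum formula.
sin 70° cos 86° = (1/2)[sin(70°+86°) + sin(70°-86°)]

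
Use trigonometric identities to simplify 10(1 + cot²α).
10(1 + cot²α) = 10(csc²α) (using Pythagorean identity)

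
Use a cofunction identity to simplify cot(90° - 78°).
cot(90° - 78°) = tan(78°)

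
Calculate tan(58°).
tan(58°) = 1.6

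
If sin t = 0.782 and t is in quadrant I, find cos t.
cos t = 0.6233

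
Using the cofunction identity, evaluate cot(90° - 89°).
cot(90° - 89°) = tan(89°) = 57.29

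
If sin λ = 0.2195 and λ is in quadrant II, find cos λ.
cos λ = -0.9756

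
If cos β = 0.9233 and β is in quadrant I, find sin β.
sin β = 0.3841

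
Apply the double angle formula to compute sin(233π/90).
sin(233π/90) = 2 sin 233π/180 cos 233π/180 = 0.9613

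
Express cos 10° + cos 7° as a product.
cos 10° + cos 7° = 2 cos(8.5°) cos(1.5°)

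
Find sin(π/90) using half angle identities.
sin(π/90) = √((1 - cos π/45)/2) = 0.0349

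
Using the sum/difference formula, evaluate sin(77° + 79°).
sin(77° + 79°) = sin 77° cos 79° + cos 77° sin 79° = 0.4067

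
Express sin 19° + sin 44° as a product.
sin 19° + sin 44° = 2 sin(31.5°) cos(-12.5°)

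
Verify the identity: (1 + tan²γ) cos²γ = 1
LHS = sec²γ · cos²γ = (1/cos²γ) · cos²γ = 1 = RHS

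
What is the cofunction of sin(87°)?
sin(87°) = cos(90° - 87°) = cos(3°)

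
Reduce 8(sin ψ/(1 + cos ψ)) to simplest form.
8(sin ψ/(1 + cos ψ)) = 8(tan(ψ/2)) (using Half angle)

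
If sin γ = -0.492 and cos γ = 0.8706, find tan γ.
tan γ = sin γ / cos γ = -0.5651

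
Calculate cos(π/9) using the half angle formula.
cos(π/9) = √((1 + cos 2π/9)/2) = 0.9397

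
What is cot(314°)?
cot(314°) = -0.9657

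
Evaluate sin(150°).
sin(150°) = 1/2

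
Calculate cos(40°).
cos(40°) = 0.766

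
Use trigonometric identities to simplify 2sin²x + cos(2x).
2sin²x + cos(2x) = 1 (using Double angle)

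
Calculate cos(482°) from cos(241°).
cos(482°) = 1 - 2sin²241° = -0.5299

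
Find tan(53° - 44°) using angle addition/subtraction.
tan(53° - 44°) = (tan 53° - tan 44°)/(1 + tan 53° tan 44°) = 0.1584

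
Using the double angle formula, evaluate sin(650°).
sin(650°) = 2 sin 325° cos 325° = -0.9397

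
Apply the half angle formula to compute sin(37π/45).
sin(37π/45) = √((1 - cos 74π/45)/2) = 0.5299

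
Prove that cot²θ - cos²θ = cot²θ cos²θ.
LHS = cos²θ/sin²θ - cos²θ = cos²θ(1/sin²θ - 1) = cos²θ · (1 - sin²θ)/sin²θ = cos²θ · cos²θ/sin²θ = cos²θ · cot²θ = RHS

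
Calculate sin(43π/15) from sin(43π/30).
sin(43π/15) = 2 sin 43π/30 cos 43π/30 = 0.4067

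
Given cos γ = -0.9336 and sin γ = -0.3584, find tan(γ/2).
tan(γ/2) = sin γ / (1 + cos γ) = -5.398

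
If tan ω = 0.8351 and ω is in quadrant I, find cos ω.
cos ω = 0.7676 (using tan²ω + 1 = sec²ω)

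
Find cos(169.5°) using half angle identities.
cos(169.5°) = -√((1 + cos 339°)/2) = -0.9833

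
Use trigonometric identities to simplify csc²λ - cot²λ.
csc²λ - cot²λ = 1 (using Pythagorean identity)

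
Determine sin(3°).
sin(3°) = 0.05234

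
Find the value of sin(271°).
sin(271°) = -0.9998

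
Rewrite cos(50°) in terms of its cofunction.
cos(50°) = sin(90° - 50°) = sin(40°)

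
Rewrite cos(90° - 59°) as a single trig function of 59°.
cos(90° - 59°) = sin(59°)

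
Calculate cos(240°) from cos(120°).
cos(240°) = cos²120° - sin²120° = -1/2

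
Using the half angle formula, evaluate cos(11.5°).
cos(11.5°) = √((1 + cos 23°)/2) = 0.9799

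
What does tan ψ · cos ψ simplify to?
tan ψ · cos ψ = sin ψ (using Quotient identity)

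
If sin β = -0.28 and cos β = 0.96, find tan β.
tan β = sin β / cos β = -0.2917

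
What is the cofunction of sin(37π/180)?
sin(37π/180) = cos(π/2 - 37π/180) = cos(53π/180)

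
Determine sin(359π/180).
sin(359π/180) = -0.01745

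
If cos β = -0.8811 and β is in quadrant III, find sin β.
sin β = -0.4729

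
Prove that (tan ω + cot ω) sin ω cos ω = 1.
LHS = (sin ω/cos ω + cos ω/sin ω) sin ω cos ω = ((sin²ω + cos²ω)/(sin ω cos ω)) · sin ω cos ω = sin²ω + cos²ω = 1 = RHS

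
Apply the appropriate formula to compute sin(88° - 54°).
sin(88° - 54°) = sin 88° cos 54° - cos 88° sin 54° = 0.5592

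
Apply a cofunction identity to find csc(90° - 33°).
csc(90° - 33°) = sec(33°) = 1.192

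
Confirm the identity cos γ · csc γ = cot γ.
LHS = cos γ · (1/sin γ) = cos γ/sin γ = cot γ = RHS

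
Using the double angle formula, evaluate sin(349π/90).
sin(349π/90) = 2 sin 349π/180 cos 349π/180 = -0.3746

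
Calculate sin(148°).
sin(148°) = 0.5299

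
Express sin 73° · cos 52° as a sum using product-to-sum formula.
sin 73° cos 52° = (1/2)[sin(73°+52°) + sin(73°-52°)]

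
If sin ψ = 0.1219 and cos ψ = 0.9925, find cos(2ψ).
cos(2ψ) = cos²ψ - sin²ψ = 0.9702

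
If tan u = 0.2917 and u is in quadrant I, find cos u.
cos u = 0.96 (using tan²u + 1 = sec²u)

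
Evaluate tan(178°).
tan(178°) = -0.03492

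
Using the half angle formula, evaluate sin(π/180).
sin(π/180) = √((1 - cos π/90)/2) = 0.01745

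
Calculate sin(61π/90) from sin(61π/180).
sin(61π/90) = 2 sin 61π/180 cos 61π/180 = 0.848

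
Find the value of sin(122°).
sin(122°) = 0.848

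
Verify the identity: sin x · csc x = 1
LHS = sin x · (1/sin x) = 1 = RHS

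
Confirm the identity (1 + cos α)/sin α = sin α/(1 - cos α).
RHS = sin α(1 + cos α) / ((1 - cos α)(1 + cos α)) = sin α(1 + cos α) / (1 - cos²α) = sin α(1 + cos α) / sin²α = (1 + cos α)/sin α = LHS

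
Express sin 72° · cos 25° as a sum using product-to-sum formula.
sin 72° cos 25° = (1/2)[sin(72°+25°) + sin(72°-25°)]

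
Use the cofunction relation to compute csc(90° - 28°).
csc(90° - 28°) = sec(28°) = 1.133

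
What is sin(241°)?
sin(241°) = -0.8746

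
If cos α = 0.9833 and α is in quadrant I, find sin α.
sin α = 0.182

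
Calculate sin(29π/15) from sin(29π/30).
sin(29π/15) = 2 sin 29π/30 cos 29π/30 = -0.2079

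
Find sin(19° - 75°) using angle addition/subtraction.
sin(19° - 75°) = sin 19° cos 75° - cos 19° sin 75° = -0.829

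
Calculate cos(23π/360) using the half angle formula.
cos(23π/360) = √((1 + cos 23π/180)/2) = 0.9799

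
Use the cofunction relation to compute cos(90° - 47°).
cos(90° - 47°) = sin(47°) = 0.7314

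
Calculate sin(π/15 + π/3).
sin(π/15 + π/3) = sin π/15 cos π/3 + cos π/15 sin π/3 = 0.9511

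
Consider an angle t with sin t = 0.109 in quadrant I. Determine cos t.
cos t = √(1 - sin²t) = 0.994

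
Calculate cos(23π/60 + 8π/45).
cos(23π/60 + 8π/45) = cos 23π/60 cos 8π/45 - sin 23π/60 sin 8π/45 = -0.1908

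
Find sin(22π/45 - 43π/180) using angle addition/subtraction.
sin(22π/45 - 43π/180) = sin 22π/45 cos 43π/180 - cos 22π/45 sin 43π/180 = √2/2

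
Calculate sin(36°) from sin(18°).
sin(36°) = 2 sin 18° cos 18° = 0.5878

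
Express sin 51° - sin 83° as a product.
sin 51° - sin 83° = 2 cos(67°) sin(-16°)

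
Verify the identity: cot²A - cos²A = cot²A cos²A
LHS = cos²A/sin²A - cos²A = cos²A(1/sin²A - 1) = cos²A · (1 - sin²A)/sin²A = cos²A · cos²A/sin²A = cos²A · cot²A = RHS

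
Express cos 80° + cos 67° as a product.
cos 80° + cos 67° = 2 cos(73.5°) cos(6.5°)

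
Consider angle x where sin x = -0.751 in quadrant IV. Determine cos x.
cos x = √(1 - sin²x) = 0.6603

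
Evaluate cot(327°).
cot(327°) = -1.54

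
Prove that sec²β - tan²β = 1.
LHS = 1/cos²β - sin²β/cos²β = (1 - sin²β)/cos²β = cos²β/cos²β = 1 = RHS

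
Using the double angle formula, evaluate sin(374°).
sin(374°) = 2 sin 187° cos 187° = 0.2419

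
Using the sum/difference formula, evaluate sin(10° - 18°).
sin(10° - 18°) = sin 10° cos 18° - cos 10° sin 18° = -0.1392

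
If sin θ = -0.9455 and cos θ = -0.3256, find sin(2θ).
sin(2θ) = 2 sin θ cos θ = 0.6157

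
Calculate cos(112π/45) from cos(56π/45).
cos(112π/45) = cos²56π/45 - sin²56π/45 = 0.0349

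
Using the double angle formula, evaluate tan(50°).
tan(50°) = 2 tan 25° / (1 - tan²25°) = 1.192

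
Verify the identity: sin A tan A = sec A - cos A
RHS = 1/cos A - cos A = (1 - cos²A)/cos A = sin²A/cos A = sin A · (sin A/cos A) = sin A tan A = LHS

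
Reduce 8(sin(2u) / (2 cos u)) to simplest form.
8(sin(2u) / (2 cos u)) = 8(sin u) (using Double angle)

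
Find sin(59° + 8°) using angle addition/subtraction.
sin(59° + 8°) = sin 59° cos 8° + cos 59° sin 8° = 0.9205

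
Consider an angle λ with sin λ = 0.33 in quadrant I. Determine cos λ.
cos λ = √(1 - sin²λ) = 0.944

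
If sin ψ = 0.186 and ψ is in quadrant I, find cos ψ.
cos ψ = 0.9825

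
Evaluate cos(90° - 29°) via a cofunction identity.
cos(90° - 29°) = sin(29°) = 0.4848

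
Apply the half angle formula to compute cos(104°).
cos(104°) = -√((1 + cos 208°)/2) = -0.2419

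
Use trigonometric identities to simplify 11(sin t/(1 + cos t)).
11(sin t/(1 + cos t)) = 11(tan(t/2)) (using Half angle)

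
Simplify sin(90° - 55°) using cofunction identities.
sin(90° - 55°) = cos(55°)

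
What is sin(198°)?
sin(198°) = -0.309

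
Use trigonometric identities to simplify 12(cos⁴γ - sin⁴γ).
12(cos⁴γ - sin⁴γ) = 12(cos(2γ)) (using Factoring + double angle)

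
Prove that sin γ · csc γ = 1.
LHS = sin γ · (1/sin γ) = 1 = RHS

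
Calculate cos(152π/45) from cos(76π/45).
cos(152π/45) = cos²76π/45 - sin²76π/45 = -0.3746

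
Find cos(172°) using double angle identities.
cos(172°) = cos²86° - sin²86° = -0.9903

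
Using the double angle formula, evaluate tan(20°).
tan(20°) = 2 tan 10° / (1 - tan²10°) = 0.364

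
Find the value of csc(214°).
csc(214°) = -1.788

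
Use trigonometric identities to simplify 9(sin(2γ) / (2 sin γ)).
9(sin(2γ) / (2 sin γ)) = 9(cos γ) (using Double angle)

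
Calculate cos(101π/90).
cos(101π/90) = -0.9272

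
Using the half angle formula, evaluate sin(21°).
sin(21°) = √((1 - cos 42°)/2) = 0.3584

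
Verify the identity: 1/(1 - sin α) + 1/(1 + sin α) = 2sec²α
LHS = [(1 + sin α) + (1 - sin α)] / [(1 - sin α)(1 + sin α)] = 2/(1 - sin²α) = 2/cos²α = 2sec²α = RHS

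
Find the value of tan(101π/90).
tan(101π/90) = 0.404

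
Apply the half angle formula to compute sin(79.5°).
sin(79.5°) = √((1 - cos 159°)/2) = 0.9833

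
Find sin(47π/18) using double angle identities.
sin(47π/18) = 2 sin 47π/36 cos 47π/36 = 0.9397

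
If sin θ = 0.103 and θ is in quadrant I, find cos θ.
cos θ = 0.9947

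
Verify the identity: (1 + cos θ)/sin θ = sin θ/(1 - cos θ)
RHS = sin θ(1 + cos θ) / ((1 - cos θ)(1 + cos θ)) = sin θ(1 + cos θ) / (1 - cos²θ) = sin θ(1 + cos θ) / sin²θ = (1 + cos θ)/sin θ = LHS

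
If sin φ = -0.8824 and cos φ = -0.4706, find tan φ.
tan φ = sin φ / cos φ = 1.875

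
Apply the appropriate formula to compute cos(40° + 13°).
cos(40° + 13°) = cos 40° cos 13° - sin 40° sin 13° = 0.6018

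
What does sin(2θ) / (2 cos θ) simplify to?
sin(2θ) / (2 cos θ) = sin θ (using Double angle)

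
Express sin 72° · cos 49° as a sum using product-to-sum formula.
sin 72° cos 49° = (1/2)[sin(72°+49°) + sin(72°-49°)]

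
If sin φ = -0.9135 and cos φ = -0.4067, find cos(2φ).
cos(2φ) = cos²φ - sin²φ = -0.6691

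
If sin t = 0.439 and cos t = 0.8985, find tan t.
tan t = sin t / cos t = 0.4886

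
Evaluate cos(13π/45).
cos(13π/45) = 0.6157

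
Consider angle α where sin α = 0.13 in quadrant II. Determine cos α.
cos α = ±√(1 - sin²α) = -0.9915 (negative in QII)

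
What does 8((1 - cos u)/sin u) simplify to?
8((1 - cos u)/sin u) = 8(tan(u/2)) (using Half angle)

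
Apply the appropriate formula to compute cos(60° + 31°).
cos(60° + 31°) = cos 60° cos 31° - sin 60° sin 31° = -0.01745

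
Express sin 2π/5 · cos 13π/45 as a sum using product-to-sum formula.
sin 2π/5 cos 13π/45 = (1/2)[sin(2π/5+13π/45) + sin(2π/5-13π/45)]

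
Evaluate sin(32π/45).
sin(32π/45) = 0.788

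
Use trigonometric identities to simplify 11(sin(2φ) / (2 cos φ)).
11(sin(2φ) / (2 cos φ)) = 11(sin φ) (using Double angle)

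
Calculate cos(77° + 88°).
cos(77° + 88°) = cos 77° cos 88° - sin 77° sin 88° = -(√6+√2)/4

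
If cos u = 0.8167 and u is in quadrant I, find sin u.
sin u = 0.5771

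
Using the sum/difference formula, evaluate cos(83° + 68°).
cos(83° + 68°) = cos 83° cos 68° - sin 83° sin 68° = -0.8746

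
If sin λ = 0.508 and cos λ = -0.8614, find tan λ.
tan λ = sin λ / cos λ = -0.5897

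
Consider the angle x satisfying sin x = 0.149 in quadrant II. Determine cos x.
cos x = ±√(1 - sin²x) = -0.9888 (negative in QII)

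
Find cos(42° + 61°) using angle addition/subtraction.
cos(42° + 61°) = cos 42° cos 61° - sin 42° sin 61° = -0.225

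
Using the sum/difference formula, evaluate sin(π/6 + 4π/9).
sin(π/6 + 4π/9) = sin π/6 cos 4π/9 + cos π/6 sin 4π/9 = 0.9397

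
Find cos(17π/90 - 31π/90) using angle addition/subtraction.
cos(17π/90 - 31π/90) = cos 17π/90 cos 31π/90 + sin 17π/90 sin 31π/90 = 0.8829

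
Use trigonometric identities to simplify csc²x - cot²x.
csc²x - cot²x = 1 (using Pythagorean identity)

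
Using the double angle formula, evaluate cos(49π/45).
cos(49π/45) = cos²49π/90 - sin²49π/90 = -0.9613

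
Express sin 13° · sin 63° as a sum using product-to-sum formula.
sin 13° sin 63° = (1/2)[cos(13°-63°) - cos(13°+63°)]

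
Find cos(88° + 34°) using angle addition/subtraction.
cos(88° + 34°) = cos 88° cos 34° - sin 88° sin 34° = -0.5299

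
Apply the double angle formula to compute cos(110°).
cos(110°) = cos²55° - sin²55° = -0.342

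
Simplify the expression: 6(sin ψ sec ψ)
6(sin ψ sec ψ) = 6(tan ψ) (using Reciprocal + quotient)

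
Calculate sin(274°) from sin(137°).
sin(274°) = 2 sin 137° cos 137° = -0.9976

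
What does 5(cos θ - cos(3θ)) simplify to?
5(cos θ - cos(3θ)) = 5(2 sin(2θ) sin θ) (using Sum-to-product)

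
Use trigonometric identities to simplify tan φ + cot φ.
tan φ + cot φ = sec φ csc φ (using Quotient identities)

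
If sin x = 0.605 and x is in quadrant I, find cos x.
cos x = 0.7962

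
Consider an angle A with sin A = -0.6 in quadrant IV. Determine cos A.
cos A = √(1 - sin²A) = 0.8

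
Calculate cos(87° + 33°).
cos(87° + 33°) = cos 87° cos 33° - sin 87° sin 33° = -1/2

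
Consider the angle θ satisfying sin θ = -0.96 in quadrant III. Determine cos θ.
cos θ = ±√(1 - sin²θ) = -0.28 (negative in QIII)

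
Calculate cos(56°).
cos(56°) = 0.5592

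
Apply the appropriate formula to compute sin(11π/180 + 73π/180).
sin(11π/180 + 73π/180) = sin 11π/180 cos 73π/180 + cos 11π/180 sin 73π/180 = 0.9945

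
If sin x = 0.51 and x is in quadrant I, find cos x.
cos x = 0.8602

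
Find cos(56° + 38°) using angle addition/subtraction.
cos(56° + 38°) = cos 56° cos 38° - sin 56° sin 38° = -0.06976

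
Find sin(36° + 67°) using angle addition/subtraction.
sin(36° + 67°) = sin 36° cos 67° + cos 36° sin 67° = 0.9744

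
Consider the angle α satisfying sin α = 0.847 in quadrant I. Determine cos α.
cos α = √(1 - sin²α) = 0.5316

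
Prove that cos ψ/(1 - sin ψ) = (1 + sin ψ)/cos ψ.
RHS = (1 + sin ψ)(1 - sin ψ) / (cos ψ(1 - sin ψ)) = (1 - sin²ψ) / (cos ψ(1 - sin ψ)) = cos²ψ / (cos ψ(1 - sin ψ)) = cos ψ/(1 - sin ψ) = LHS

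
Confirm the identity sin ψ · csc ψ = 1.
LHS = sin ψ · (1/sin ψ) = 1 = RHS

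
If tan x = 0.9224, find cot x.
cot x = 1/tan x = 1.084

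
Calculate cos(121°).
cos(121°) = -0.515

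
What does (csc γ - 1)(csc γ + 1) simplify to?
(csc γ - 1)(csc γ + 1) = cot²γ (using Diff. of squares)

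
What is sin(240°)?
sin(240°) = -√3/2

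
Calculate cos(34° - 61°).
cos(34° - 61°) = cos 34° cos 61° + sin 34° sin 61° = 0.891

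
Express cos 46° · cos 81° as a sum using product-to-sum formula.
cos 46° cos 81° = (1/2)[cos(46°-81°) + cos(46°+81°)]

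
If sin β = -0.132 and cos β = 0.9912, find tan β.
tan β = sin β / cos β = -0.1332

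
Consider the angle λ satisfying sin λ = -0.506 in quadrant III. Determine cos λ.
cos λ = ±√(1 - sin²λ) = -0.8625 (negative in QIII)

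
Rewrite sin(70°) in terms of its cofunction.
sin(70°) = cos(90° - 70°) = cos(20°)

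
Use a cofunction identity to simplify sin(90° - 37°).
sin(90° - 37°) = cos(37°)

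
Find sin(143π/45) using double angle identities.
sin(143π/45) = 2 sin 143π/90 cos 143π/90 = -0.5299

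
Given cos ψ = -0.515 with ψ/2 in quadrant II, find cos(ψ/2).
cos(ψ/2) = ±√((1 + cos ψ)/2); negative since ψ/2 ∈ QII, so cos(ψ/2) = -0.4924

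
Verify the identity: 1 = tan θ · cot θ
RHS = (sin θ/cos θ) · (cos θ/sin θ) = 1 = LHS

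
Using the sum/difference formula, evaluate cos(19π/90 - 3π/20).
cos(19π/90 - 3π/20) = cos 19π/90 cos 3π/20 + sin 19π/90 sin 3π/20 = 0.9816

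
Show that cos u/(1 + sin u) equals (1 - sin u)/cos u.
RHS = (1 - sin u)(1 + sin u) / (cos u(1 + sin u)) = (1 - sin²u) / (cos u(1 + sin u)) = cos²u / (cos u(1 + sin u)) = cos u/(1 + sin u) = LHS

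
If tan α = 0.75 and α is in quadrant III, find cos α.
cos α = -0.8 (using tan²α + 1 = sec²α)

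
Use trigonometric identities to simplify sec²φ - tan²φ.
sec²φ - tan²φ = 1 (using Pythagorean identity)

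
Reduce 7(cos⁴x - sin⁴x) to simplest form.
7(cos⁴x - sin⁴x) = 7(cos(2x)) (using Factoring + double angle)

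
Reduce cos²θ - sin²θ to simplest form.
cos²θ - sin²θ = cos(2θ) (using Double angle)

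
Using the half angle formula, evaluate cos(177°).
cos(177°) = -√((1 + cos 354°)/2) = -0.9986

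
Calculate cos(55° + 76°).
cos(55° + 76°) = cos 55° cos 76° - sin 55° sin 76° = -0.6561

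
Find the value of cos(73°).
cos(73°) = 0.2924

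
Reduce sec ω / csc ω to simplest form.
sec ω / csc ω = tan ω (using Reciprocal identities)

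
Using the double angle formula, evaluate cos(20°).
cos(20°) = cos²10° - sin²10° = 0.9397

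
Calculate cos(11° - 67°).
cos(11° - 67°) = cos 11° cos 67° + sin 11° sin 67° = 0.5592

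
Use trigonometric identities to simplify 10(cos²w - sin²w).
10(cos²w - sin²w) = 10(cos(2w)) (using Double angle)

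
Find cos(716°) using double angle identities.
cos(716°) = cos²358° - sin²358° = 0.9976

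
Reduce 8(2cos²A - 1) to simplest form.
8(2cos²A - 1) = 8(cos(2A)) (using Double angle)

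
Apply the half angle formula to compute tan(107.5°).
tan(107.5°) = sin 215° / (1 + cos 215°) = -3.172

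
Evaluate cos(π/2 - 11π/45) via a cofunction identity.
cos(π/2 - 11π/45) = sin(11π/45) = 0.6947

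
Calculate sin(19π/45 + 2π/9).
sin(19π/45 + 2π/9) = sin 19π/45 cos 2π/9 + cos 19π/45 sin 2π/9 = 0.8988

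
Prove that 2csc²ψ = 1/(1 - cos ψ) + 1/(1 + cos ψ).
RHS = [(1 + cos ψ) + (1 - cos ψ)] / [(1 - cos ψ)(1 + cos ψ)] = 2/(1 - cos²ψ) = 2/sin²ψ = 2csc²ψ = LHS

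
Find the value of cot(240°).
cot(240°) = √3/3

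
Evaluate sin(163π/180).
sin(163π/180) = 0.2924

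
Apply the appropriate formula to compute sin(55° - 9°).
sin(55° - 9°) = sin 55° cos 9° - cos 55° sin 9° = 0.7193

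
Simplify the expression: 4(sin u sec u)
4(sin u sec u) = 4(tan u) (using Reciprocal + quotient)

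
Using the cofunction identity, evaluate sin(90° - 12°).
sin(90° - 12°) = cos(12°) = 0.9781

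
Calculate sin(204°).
sin(204°) = -0.4067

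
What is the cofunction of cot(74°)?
cot(74°) = tan(90° - 74°) = tan(16°)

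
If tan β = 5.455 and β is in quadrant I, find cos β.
cos β = 0.1803 (using tan²β + 1 = sec²β)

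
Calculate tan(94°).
tan(94°) = -14.3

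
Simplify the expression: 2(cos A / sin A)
2(cos A / sin A) = 2(cot A) (using Quotient identity)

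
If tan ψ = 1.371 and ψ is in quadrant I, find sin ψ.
sin ψ = 0.8079 (using tan²ψ + 1 = sec²ψ)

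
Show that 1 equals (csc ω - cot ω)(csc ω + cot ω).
RHS = csc²ω - cot²ω = (1 + cot²ω) - cot²ω = 1 = LHS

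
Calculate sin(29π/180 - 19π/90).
sin(29π/180 - 19π/90) = sin 29π/180 cos 19π/90 - cos 29π/180 sin 19π/90 = -0.1564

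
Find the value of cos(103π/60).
cos(103π/60) = 0.6293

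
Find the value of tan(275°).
tan(275°) = -11.43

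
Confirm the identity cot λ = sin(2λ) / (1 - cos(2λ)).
RHS = 2 sin λ cos λ / (2sin²λ) = cos λ/sin λ = cot λ = LHS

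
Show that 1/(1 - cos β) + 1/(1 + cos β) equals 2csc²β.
LHS = [(1 + cos β) + (1 - cos β)] / [(1 - cos β)(1 + cos β)] = 2/(1 - cos²β) = 2/sin²β = 2csc²β = RHS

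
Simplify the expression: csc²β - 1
csc²β - 1 = cot²β (using Pythagorean identity)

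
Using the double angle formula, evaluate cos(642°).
cos(642°) = cos²321° - sin²321° = 0.2079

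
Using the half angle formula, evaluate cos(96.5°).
cos(96.5°) = -√((1 + cos 193°)/2) = -0.1132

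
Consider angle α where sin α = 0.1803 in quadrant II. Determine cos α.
cos α = ±√(1 - sin²α) = -0.9836 (negative in QII)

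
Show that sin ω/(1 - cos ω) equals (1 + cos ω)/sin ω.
LHS = sin ω(1 + cos ω) / ((1 - cos ω)(1 + cos ω)) = sin ω(1 + cos ω) / (1 - cos²ω) = sin ω(1 + cos ω) / sin²ω = (1 + cos ω)/sin ω = RHS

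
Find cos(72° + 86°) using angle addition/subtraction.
cos(72° + 86°) = cos 72° cos 86° - sin 72° sin 86° = -0.9272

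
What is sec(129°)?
sec(129°) = -1.589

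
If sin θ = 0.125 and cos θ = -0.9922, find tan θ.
tan θ = sin θ / cos θ = -0.126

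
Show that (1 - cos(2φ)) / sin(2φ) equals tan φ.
LHS = 2sin²φ / (2 sin φ cos φ) = sin φ/cos φ = tan φ = RHS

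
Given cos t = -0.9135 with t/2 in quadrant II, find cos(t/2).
cos(t/2) = ±√((1 + cos t)/2); negative since t/2 ∈ QII, so cos(t/2) = -0.208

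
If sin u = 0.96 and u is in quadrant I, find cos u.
cos u = 0.28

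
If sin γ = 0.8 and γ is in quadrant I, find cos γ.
cos γ = 0.6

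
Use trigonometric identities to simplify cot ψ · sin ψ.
cot ψ · sin ψ = cos ψ (using Quotient identity)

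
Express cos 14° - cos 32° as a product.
cos 14° - cos 32° = -2 sin(23°) sin(-9°)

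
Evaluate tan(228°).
tan(228°) = 1.111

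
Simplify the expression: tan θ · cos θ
tan θ · cos θ = sin θ (using Quotient identity)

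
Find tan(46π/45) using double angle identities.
tan(46π/45) = 2 tan 23π/45 / (1 - tan²23π/45) = 0.06993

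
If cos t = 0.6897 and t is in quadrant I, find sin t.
sin t = 0.7241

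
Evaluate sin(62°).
sin(62°) = 0.8829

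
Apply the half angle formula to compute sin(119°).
sin(119°) = √((1 - cos 238°)/2) = 0.8746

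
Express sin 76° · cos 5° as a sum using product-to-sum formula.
sin 76° cos 5° = (1/2)[sin(76°+5°) + sin(76°-5°)]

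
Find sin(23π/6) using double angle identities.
sin(23π/6) = 2 sin 23π/12 cos 23π/12 = -1/2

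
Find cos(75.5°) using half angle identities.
cos(75.5°) = √((1 + cos 151°)/2) = 0.2504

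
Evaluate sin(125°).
sin(125°) = 0.8192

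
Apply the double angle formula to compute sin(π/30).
sin(π/30) = 2 sin π/60 cos π/60 = 0.1045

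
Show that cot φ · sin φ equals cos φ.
LHS = (cos φ/sin φ) · sin φ = cos φ = RHS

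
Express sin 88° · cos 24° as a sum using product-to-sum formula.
sin 88° cos 24° = (1/2)[sin(88°+24°) + sin(88°-24°)]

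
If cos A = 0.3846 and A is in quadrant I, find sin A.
sin A = 0.9231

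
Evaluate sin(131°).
sin(131°) = 0.7547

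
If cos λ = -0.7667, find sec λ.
sec λ = 1/cos λ = -1.304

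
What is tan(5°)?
tan(5°) = 0.08749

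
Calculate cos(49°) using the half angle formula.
cos(49°) = √((1 + cos 98°)/2) = 0.6561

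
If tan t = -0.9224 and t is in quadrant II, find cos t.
cos t = -0.7351 (using tan²t + 1 = sec²t)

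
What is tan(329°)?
tan(329°) = -0.6009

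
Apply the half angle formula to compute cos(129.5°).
cos(129.5°) = -√((1 + cos 259°)/2) = -0.6361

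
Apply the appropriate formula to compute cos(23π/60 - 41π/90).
cos(23π/60 - 41π/90) = cos 23π/60 cos 41π/90 + sin 23π/60 sin 41π/90 = 0.9744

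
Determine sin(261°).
sin(261°) = -0.9877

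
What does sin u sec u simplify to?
sin u sec u = tan u (using Reciprocal + quotient)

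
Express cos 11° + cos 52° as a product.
cos 11° + cos 52° = 2 cos(31.5°) cos(-20.5°)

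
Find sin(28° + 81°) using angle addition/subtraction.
sin(28° + 81°) = sin 28° cos 81° + cos 28° sin 81° = 0.9455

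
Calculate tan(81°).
tan(81°) = 6.314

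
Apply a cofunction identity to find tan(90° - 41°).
tan(90° - 41°) = cot(41°) = 1.15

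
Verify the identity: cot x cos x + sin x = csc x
LHS = cos²x/sin x + sin x = (cos²x + sin²x)/sin x = 1/sin x = csc x = RHS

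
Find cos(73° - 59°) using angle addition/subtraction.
cos(73° - 59°) = cos 73° cos 59° + sin 73° sin 59° = 0.9703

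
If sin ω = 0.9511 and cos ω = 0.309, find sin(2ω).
sin(2ω) = 2 sin ω cos ω = 0.5878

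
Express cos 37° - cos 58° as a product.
cos 37° - cos 58° = -2 sin(47.5°) sin(-10.5°)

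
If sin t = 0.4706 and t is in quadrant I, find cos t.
cos t = 0.8823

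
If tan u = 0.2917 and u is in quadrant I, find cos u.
cos u = 0.96 (using tan²u + 1 = sec²u)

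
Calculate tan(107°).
tan(107°) = -3.271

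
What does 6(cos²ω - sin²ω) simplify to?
6(cos²ω - sin²ω) = 6(cos(2ω)) (using Double angle)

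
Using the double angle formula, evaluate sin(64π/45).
sin(64π/45) = 2 sin 32π/45 cos 32π/45 = -0.9703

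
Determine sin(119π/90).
sin(119π/90) = -0.848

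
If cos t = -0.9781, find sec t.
sec t = 1/cos t = -1.022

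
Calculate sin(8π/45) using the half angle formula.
sin(8π/45) = √((1 - cos 16π/45)/2) = 0.5299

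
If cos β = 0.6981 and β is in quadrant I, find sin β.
sin β = 0.716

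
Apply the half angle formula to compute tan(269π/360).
tan(269π/360) = sin 269π/180 / (1 + cos 269π/180) = -1.018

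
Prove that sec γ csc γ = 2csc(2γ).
RHS = 2/sin(2γ) = 2/(2 sin γ cos γ) = 1/(sin γ cos γ) = (1/cos γ)(1/sin γ) = sec γ csc γ = LHS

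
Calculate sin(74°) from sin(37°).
sin(74°) = 2 sin 37° cos 37° = 0.9613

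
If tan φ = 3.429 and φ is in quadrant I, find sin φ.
sin φ = 0.96 (using tan²φ + 1 = sec²φ)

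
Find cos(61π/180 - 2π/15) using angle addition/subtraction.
cos(61π/180 - 2π/15) = cos 61π/180 cos 2π/15 + sin 61π/180 sin 2π/15 = 0.7986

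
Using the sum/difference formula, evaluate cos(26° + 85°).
cos(26° + 85°) = cos 26° cos 85° - sin 26° sin 85° = -0.3584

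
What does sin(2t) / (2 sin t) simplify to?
sin(2t) / (2 sin t) = cos t (using Double angle)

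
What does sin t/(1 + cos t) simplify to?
sin t/(1 + cos t) = tan(t/2) (using Half angle)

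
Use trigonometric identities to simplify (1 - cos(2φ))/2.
(1 - cos(2φ))/2 = sin²φ (using Power reduction)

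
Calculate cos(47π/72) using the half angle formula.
cos(47π/72) = -√((1 + cos 47π/36)/2) = -0.4617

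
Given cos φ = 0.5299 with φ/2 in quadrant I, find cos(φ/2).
cos(φ/2) = ±√((1 + cos φ)/2); positive since φ/2 ∈ QI, so cos(φ/2) = 0.8746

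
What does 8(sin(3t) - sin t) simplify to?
8(sin(3t) - sin t) = 8(2 cos(2t) sin t) (using Sum-to-product)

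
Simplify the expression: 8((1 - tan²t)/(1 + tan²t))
8((1 - tan²t)/(1 + tan²t)) = 8(cos(2t)) (using Double angle)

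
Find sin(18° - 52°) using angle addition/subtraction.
sin(18° - 52°) = sin 18° cos 52° - cos 18° sin 52° = -0.5592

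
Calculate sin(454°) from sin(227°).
sin(454°) = 2 sin 227° cos 227° = 0.9976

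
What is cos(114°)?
cos(114°) = -0.4067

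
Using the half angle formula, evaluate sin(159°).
sin(159°) = √((1 - cos 318°)/2) = 0.3584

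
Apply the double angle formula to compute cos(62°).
cos(62°) = cos²31° - sin²31° = 0.4695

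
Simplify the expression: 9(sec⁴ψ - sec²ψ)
9(sec⁴ψ - sec²ψ) = 9(tan⁴ψ + tan²ψ) (using Pythagorean)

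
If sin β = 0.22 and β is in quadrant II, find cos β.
cos β = -0.9755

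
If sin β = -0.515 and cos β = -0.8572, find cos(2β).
cos(2β) = cos²β - sin²β = 0.4696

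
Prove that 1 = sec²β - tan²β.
RHS = 1/cos²β - sin²β/cos²β = (1 - sin²β)/cos²β = cos²β/cos²β = 1 = LHS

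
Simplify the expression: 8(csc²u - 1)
8(csc²u - 1) = 8(cot²u) (using Pythagorean identity)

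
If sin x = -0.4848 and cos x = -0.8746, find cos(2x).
cos(2x) = cos²x - sin²x = 0.5299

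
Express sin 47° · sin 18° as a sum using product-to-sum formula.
sin 47° sin 18° = (1/2)[cos(47°-18°) - cos(47°+18°)]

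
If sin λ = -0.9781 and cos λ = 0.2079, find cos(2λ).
cos(2λ) = cos²λ - sin²λ = -0.9135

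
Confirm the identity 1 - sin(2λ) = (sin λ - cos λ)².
RHS = sin²λ - 2 sin λ cos λ + cos²λ = (sin²λ + cos²λ) - 2 sin λ cos λ = 1 - sin(2λ) = LHS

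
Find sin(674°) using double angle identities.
sin(674°) = 2 sin 337° cos 337° = -0.7193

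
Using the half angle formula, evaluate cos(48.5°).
cos(48.5°) = √((1 + cos 97°)/2) = 0.6626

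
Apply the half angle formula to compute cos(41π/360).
cos(41π/360) = √((1 + cos 41π/180)/2) = 0.9367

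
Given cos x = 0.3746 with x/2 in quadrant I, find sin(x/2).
sin(x/2) = ±√((1 - cos x)/2); positive since x/2 ∈ QI, so sin(x/2) = 0.5592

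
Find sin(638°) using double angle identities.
sin(638°) = 2 sin 319° cos 319° = -0.9903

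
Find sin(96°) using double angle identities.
sin(96°) = 2 sin 48° cos 48° = 0.9945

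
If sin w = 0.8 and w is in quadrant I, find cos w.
cos w = 0.6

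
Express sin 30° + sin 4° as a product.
sin 30° + sin 4° = 2 sin(17°) cos(13°)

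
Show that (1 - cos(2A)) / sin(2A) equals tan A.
LHS = 2sin²A / (2 sin A cos A) = sin A/cos A = tan A = RHS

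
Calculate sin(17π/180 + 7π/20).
sin(17π/180 + 7π/20) = sin 17π/180 cos 7π/20 + cos 17π/180 sin 7π/20 = 0.9848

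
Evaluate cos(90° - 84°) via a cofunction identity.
cos(90° - 84°) = sin(84°) = 0.9945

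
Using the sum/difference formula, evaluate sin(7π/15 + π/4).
sin(7π/15 + π/4) = sin 7π/15 cos π/4 + cos 7π/15 sin π/4 = 0.7771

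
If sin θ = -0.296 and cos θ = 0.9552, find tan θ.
tan θ = sin θ / cos θ = -0.3099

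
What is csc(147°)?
csc(147°) = 1.836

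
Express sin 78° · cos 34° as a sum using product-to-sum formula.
sin 78° cos 34° = (1/2)[sin(78°+34°) + sin(78°-34°)]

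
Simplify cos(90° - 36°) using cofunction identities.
cos(90° - 36°) = sin(36°)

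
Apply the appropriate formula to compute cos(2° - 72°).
cos(2° - 72°) = cos 2° cos 72° + sin 2° sin 72° = 0.342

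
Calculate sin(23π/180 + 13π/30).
sin(23π/180 + 13π/30) = sin 23π/180 cos 13π/30 + cos 23π/180 sin 13π/30 = 0.9816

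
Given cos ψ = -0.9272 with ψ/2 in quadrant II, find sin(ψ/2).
sin(ψ/2) = ±√((1 - cos ψ)/2); positive since ψ/2 ∈ QII, so sin(ψ/2) = 0.9816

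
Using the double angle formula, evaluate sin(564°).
sin(564°) = 2 sin 282° cos 282° = -0.4067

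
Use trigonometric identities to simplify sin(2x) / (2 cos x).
sin(2x) / (2 cos x) = sin x (using Double angle)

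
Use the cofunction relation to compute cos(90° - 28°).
cos(90° - 28°) = sin(28°) = 0.4695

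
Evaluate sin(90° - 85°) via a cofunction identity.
sin(90° - 85°) = cos(85°) = 0.08716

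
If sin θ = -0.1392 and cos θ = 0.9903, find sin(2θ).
sin(2θ) = 2 sin θ cos θ = -0.2757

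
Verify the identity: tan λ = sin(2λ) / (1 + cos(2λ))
RHS = 2 sin λ cos λ / (2cos²λ) = sin λ/cos λ = tan λ = LHS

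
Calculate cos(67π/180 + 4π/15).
cos(67π/180 + 4π/15) = cos 67π/180 cos 4π/15 - sin 67π/180 sin 4π/15 = -0.4226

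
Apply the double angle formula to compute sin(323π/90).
sin(323π/90) = 2 sin 323π/180 cos 323π/180 = -0.9613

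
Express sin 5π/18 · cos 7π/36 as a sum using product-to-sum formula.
sin 5π/18 cos 7π/36 = (1/2)[sin(5π/18+7π/36) + sin(5π/18-7π/36)]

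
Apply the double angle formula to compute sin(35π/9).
sin(35π/9) = 2 sin 35π/18 cos 35π/18 = -0.342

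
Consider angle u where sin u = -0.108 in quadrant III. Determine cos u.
cos u = ±√(1 - sin²u) = -0.9942 (negative in QIII)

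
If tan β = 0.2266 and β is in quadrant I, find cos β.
cos β = 0.9753 (using tan²β + 1 = sec²β)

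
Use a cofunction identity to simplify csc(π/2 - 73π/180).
csc(π/2 - 73π/180) = sec(73π/180)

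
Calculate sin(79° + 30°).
sin(79° + 30°) = sin 79° cos 30° + cos 79° sin 30° = 0.9455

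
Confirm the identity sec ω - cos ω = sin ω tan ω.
LHS = 1/cos ω - cos ω = (1 - cos²ω)/cos ω = sin²ω/cos ω = sin ω · (sin ω/cos ω) = sin ω tan ω = RHS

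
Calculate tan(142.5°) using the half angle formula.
tan(142.5°) = sin 285° / (1 + cos 285°) = -0.7673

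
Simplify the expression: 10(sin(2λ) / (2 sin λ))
10(sin(2λ) / (2 sin λ)) = 10(cos λ) (using Double angle)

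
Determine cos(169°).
cos(169°) = -0.9816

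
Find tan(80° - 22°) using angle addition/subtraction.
tan(80° - 22°) = (tan 80° - tan 22°)/(1 + tan 80° tan 22°) = 1.6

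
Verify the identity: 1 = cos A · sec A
RHS = cos A · (1/cos A) = 1 = LHS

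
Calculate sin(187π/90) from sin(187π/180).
sin(187π/90) = 2 sin 187π/180 cos 187π/180 = 0.2419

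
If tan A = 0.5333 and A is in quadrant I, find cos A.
cos A = 0.8824 (using tan²A + 1 = sec²A)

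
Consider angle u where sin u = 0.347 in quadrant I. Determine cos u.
cos u = √(1 - sin²u) = 0.9379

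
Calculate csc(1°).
csc(1°) = 57.3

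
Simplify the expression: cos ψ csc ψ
cos ψ csc ψ = cot ψ (using Reciprocal + quotient)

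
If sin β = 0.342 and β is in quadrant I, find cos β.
cos β = 0.9397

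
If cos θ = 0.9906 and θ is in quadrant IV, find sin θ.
sin θ = -0.1368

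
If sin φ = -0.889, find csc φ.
csc φ = 1/sin φ = -1.125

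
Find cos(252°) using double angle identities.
cos(252°) = 2cos²126° - 1 = -0.309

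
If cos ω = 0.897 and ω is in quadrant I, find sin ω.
sin ω = 0.442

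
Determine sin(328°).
sin(328°) = -0.5299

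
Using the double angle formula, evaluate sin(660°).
sin(660°) = 2 sin 330° cos 330° = -√3/2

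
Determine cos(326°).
cos(326°) = 0.829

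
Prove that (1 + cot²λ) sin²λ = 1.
LHS = csc²λ · sin²λ = (1/sin²λ) · sin²λ = 1 = RHS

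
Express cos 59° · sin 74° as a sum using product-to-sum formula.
cos 59° sin 74° = (1/2)[sin(59°+74°) - sin(59°-74°)]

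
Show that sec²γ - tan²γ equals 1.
LHS = 1/cos²γ - sin²γ/cos²γ = (1 - sin²γ)/cos²γ = cos²γ/cos²γ = 1 = RHS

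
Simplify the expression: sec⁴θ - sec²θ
sec⁴θ - sec²θ = tan⁴θ + tan²θ (using Pythagorean)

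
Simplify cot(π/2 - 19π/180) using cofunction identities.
cot(π/2 - 19π/180) = tan(19π/180)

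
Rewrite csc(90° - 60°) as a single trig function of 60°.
csc(90° - 60°) = sec(60°)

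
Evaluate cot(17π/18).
cot(17π/18) = -5.671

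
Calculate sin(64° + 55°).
sin(64° + 55°) = sin 64° cos 55° + cos 64° sin 55° = 0.8746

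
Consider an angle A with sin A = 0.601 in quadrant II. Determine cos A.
cos A = ±√(1 - sin²A) = -0.7992 (negative in QII)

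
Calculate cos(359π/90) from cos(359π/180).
cos(359π/90) = cos²359π/180 - sin²359π/180 = 0.9994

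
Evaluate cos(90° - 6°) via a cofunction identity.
cos(90° - 6°) = sin(6°) = 0.1045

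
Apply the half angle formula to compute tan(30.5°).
tan(30.5°) = sin 61° / (1 + cos 61°) = 0.589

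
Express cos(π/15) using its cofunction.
cos(π/15) = sin(π/2 - π/15) = sin(13π/30)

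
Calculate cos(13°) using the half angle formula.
cos(13°) = √((1 + cos 26°)/2) = 0.9744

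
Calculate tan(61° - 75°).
tan(61° - 75°) = (tan 61° - tan 75°)/(1 + tan 61° tan 75°) = -0.2493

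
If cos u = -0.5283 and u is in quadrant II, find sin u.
sin u = 0.8491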